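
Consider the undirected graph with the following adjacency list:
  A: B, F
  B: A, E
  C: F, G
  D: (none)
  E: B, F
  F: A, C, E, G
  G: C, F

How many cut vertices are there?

Removing F increases the component count from 2 to 3, so F is a cut vertex.
By contrast removing C leaves 2 components; it is not a cut vertex. No other vertex is a cut vertex either.

1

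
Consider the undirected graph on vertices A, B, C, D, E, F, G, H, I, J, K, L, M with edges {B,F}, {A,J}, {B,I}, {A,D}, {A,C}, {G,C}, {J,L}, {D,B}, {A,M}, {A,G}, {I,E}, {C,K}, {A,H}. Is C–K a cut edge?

Yes

Removing C–K leaves no path between C and K: the component count goes from 1 to 2. So it is a bridge.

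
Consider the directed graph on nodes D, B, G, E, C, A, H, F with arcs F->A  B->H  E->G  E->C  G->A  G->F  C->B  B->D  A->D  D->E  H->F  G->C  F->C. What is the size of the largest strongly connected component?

8

{A, B, C, D, E, F, G, H} are all mutually reachable — one SCC of size 8.
The largest has 8 vertices.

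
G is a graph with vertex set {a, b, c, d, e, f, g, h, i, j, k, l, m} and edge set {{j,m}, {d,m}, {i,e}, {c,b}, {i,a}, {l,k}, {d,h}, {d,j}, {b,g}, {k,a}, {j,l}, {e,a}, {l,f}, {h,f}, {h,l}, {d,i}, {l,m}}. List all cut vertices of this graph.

b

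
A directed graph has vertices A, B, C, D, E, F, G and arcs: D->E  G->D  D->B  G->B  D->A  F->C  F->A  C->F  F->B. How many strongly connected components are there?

6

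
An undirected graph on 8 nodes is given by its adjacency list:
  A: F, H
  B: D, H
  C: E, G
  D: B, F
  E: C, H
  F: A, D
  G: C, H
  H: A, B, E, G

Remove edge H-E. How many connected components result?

H and E are still connected via H-G-C-E, so the component count stays at 1.

1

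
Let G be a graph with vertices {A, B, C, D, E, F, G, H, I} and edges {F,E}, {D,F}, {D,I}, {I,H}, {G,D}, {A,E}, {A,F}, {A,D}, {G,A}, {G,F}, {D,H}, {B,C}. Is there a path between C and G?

The component containing C is {B, C}, and G is not in it.

No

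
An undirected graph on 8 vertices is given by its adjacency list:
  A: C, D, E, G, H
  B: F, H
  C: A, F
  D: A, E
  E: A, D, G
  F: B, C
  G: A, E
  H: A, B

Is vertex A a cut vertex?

Yes

Deleting A raises the number of components from 1 to 2, so A is a cut vertex.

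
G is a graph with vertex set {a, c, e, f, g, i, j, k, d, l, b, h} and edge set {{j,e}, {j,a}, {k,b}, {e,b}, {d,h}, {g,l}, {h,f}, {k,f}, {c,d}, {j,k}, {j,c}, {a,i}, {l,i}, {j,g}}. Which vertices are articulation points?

j

Removing j increases the component count from 1 to 2, so j is a cut vertex.
By contrast removing i leaves 1 component; it is not a cut vertex. No other vertex is a cut vertex either.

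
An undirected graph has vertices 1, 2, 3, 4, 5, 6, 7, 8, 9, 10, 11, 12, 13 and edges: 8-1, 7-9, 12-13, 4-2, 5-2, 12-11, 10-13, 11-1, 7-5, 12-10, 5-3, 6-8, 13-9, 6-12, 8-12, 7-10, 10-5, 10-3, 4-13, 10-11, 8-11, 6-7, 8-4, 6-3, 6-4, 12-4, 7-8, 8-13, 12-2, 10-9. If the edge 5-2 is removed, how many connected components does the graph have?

5 and 2 are still connected via 5-10-12-2, so the component count stays at 1.

1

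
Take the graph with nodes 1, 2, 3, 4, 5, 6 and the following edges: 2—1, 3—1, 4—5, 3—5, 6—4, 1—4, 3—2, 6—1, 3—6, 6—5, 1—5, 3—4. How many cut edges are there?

The edges on the cycle 1-4-5-1 are not bridges since each lies on that cycle.
Every edge lies on some cycle, so there are no bridges.

0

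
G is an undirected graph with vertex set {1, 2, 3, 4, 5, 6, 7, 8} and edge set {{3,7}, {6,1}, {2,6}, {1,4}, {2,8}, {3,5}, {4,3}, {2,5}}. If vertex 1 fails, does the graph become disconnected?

No

Deleting 1 leaves 1 component (was 1) (its neighbors 4, 6 remain connected to each other), so 1 is not a cut vertex.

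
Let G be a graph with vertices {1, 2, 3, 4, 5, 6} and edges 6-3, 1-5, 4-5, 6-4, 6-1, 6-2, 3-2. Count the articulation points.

Removing 6 increases the component count from 1 to 2, so 6 is a cut vertex.
By contrast removing 5 leaves 1 component; it is not a cut vertex. No other vertex is a cut vertex either.

1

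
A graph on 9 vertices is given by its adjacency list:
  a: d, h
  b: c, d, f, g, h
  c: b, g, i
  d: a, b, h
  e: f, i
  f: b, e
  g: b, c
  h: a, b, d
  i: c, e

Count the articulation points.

Removing b increases the component count from 1 to 2, so b is a cut vertex.
By contrast removing i leaves 1 component; it is not a cut vertex. No other vertex is a cut vertex either.

1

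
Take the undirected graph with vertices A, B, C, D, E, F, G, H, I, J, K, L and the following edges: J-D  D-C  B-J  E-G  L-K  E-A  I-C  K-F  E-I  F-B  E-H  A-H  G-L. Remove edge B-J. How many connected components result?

1

B and J are still connected via B-F-K-L-G-E-I-C-D-J, so the component count stays at 1.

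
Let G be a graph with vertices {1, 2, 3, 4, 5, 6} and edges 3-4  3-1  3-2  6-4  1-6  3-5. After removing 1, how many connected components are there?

1

With 1 gone, the remaining components are: {2, 3, 4, 5, 6}.
That is 1 component.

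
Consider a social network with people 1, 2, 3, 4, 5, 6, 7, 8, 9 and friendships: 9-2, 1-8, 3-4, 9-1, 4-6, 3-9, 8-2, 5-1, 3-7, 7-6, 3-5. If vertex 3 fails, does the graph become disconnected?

Yes

Deleting 3 raises the number of components from 1 to 2, so 3 is a cut vertex.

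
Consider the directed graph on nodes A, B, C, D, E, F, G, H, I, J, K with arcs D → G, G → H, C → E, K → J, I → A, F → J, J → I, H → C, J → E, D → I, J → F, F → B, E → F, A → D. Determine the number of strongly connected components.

3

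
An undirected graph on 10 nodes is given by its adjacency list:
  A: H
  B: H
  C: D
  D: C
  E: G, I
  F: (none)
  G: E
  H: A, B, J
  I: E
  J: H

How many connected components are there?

F is isolated — a component by itself.
Starting from C we can reach C, D. That is one component of size 2.
Starting from E we can reach E, G, I. That is one component of size 3.
Starting from A we can reach A, B, H, J. That is one component of size 4.
Total: 4 components.

4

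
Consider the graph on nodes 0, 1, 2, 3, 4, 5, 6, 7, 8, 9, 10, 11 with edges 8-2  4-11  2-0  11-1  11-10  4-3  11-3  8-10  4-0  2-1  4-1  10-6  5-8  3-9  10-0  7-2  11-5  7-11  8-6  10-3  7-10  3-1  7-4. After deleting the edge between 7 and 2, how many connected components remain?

1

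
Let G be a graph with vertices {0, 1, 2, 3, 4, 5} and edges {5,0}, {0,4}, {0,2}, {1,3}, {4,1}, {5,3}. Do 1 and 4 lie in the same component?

Yes

From 1 we can reach 0, 1, 2, 3, 4, 5, which includes 4.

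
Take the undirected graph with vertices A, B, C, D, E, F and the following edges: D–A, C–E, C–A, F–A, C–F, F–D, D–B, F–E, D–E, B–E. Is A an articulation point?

Deleting A leaves 1 component (was 1) (its neighbors C, D, F remain connected to each other), so A is not a cut vertex.

No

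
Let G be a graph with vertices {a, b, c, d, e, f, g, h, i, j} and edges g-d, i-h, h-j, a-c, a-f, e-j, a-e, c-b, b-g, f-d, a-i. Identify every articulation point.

a

Removing a increases the component count from 1 to 2, so a is a cut vertex.
By contrast removing f leaves 1 component; it is not a cut vertex. No other vertex is a cut vertex either.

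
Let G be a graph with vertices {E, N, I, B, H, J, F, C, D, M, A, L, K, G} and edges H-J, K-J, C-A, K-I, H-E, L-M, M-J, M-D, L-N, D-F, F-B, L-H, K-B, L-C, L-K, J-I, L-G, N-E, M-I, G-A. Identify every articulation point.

L

Removing L increases the component count from 1 to 2, so L is a cut vertex.
By contrast removing N leaves 1 component; it is not a cut vertex. No other vertex is a cut vertex either.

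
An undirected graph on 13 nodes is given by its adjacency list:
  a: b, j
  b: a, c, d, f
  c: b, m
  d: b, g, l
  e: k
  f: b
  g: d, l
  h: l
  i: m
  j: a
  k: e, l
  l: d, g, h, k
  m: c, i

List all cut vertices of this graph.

Removing a increases the component count from 1 to 2, so a is a cut vertex.
Removing b increases the component count from 1 to 4, so b is a cut vertex.
Removing c increases the component count from 1 to 2, so c is a cut vertex.
Likewise d, k, l, m are cut vertices.
By contrast removing j leaves 1 component; it is not a cut vertex. No other vertex is a cut vertex either.

a, b, c, d, k, l, m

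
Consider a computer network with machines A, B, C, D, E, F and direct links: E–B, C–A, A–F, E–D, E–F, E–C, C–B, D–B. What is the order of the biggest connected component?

6

Starting from A we can reach A, B, C, D, E, F. That is one component of size 6.
The largest has 6 vertices.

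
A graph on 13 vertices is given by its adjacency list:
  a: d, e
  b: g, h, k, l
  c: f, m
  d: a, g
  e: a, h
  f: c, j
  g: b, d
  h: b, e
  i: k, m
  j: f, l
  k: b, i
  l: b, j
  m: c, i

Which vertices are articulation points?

Removing b increases the component count from 1 to 2, so b is a cut vertex.
By contrast removing c leaves 1 component; it is not a cut vertex. No other vertex is a cut vertex either.

b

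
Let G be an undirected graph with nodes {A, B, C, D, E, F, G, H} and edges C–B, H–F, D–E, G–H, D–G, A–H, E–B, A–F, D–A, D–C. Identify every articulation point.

D

Removing D increases the component count from 1 to 2, so D is a cut vertex.
By contrast removing A leaves 1 component; it is not a cut vertex. No other vertex is a cut vertex either.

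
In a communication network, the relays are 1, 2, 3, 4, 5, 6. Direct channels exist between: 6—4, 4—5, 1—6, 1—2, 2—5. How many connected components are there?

3 is isolated — a component by itself.
Starting from 1 we can reach 1, 2, 4, 5, 6. That is one component of size 5.
Total: 2 components.

2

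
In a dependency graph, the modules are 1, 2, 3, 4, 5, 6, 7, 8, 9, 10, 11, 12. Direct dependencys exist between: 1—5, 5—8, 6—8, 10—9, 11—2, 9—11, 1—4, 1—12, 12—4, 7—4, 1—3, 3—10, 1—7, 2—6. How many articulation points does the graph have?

Removing 1 increases the component count from 1 to 2, so 1 is a cut vertex.
By contrast removing 2 leaves 1 component; it is not a cut vertex. No other vertex is a cut vertex either.

1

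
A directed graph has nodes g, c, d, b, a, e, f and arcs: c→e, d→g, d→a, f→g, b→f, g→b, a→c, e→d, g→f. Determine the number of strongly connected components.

{a, c, d, e} are all mutually reachable — one SCC of size 4.
{b, f, g} are all mutually reachable — one SCC of size 3.
That gives 2 strongly connected components.

2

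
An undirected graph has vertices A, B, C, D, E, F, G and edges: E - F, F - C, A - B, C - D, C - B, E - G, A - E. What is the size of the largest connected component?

7

Starting from A we can reach A, B, C, D, E, F, G. That is one component of size 7.
The largest has 7 vertices.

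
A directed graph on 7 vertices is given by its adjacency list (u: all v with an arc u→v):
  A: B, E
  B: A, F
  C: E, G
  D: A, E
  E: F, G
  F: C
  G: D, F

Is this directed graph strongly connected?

Yes

From C we can reach every vertex (A, B, C, D, E, F, G), and every vertex can reach C (A, B, C, D, E, F, G). So the whole graph is one strongly connected component.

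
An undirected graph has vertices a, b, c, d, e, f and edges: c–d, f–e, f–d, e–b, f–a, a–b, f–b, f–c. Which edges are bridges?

none

The edges on the cycle f-c-d-f are not bridges since each lies on that cycle.
Every edge lies on some cycle, so there are no bridges.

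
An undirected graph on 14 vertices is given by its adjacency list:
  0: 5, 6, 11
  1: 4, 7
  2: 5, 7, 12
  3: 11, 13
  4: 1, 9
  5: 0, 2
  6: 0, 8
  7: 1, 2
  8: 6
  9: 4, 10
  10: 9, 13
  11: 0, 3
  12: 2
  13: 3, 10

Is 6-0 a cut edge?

Removing 6-0 leaves no path between 6 and 0: the component count goes from 1 to 2. So it is a bridge.

Yes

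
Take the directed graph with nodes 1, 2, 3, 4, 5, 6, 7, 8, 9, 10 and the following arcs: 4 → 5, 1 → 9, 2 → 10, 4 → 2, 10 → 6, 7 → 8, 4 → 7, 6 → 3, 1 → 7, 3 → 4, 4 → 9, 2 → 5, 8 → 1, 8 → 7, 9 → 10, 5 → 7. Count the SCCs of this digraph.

{1, 2, 3, 4, 5, 6, 7, 8, 9, 10} are all mutually reachable — one SCC of size 10.
That gives 1 strongly connected component.

1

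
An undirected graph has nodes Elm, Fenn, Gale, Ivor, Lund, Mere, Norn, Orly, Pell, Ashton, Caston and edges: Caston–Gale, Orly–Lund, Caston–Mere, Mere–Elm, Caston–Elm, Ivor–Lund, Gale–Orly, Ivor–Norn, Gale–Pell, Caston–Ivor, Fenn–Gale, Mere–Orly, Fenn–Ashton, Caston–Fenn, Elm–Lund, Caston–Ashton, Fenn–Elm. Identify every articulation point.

Removing Gale increases the component count from 1 to 2, so Gale is a cut vertex.
Removing Ivor increases the component count from 1 to 2, so Ivor is a cut vertex.
By contrast removing Ashton leaves 1 component; it is not a cut vertex. No other vertex is a cut vertex either.

Gale, Ivor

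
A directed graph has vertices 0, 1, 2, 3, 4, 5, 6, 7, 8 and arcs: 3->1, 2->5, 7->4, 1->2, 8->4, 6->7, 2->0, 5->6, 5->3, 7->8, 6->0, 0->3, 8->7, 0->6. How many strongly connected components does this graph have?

{0, 1, 2, 3, 5, 6} are all mutually reachable — one SCC of size 6.
{7, 8} are all mutually reachable — one SCC of size 2.
{4} is an SCC by itself.
That gives 3 strongly connected components.

3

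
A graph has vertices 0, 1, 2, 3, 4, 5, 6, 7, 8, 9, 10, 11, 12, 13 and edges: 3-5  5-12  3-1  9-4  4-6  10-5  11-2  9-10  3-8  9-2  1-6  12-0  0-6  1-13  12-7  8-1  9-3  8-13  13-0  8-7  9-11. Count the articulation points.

Removing 9 increases the component count from 1 to 2, so 9 is a cut vertex.
By contrast removing 8 leaves 1 component; it is not a cut vertex. No other vertex is a cut vertex either.

1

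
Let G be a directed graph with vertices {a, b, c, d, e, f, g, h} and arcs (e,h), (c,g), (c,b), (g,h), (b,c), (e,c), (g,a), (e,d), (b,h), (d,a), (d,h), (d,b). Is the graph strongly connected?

There is no directed path from g to c, so the graph is not strongly connected.

No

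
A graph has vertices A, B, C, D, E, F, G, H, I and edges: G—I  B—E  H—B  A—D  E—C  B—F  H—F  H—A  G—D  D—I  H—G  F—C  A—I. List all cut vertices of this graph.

Removing H increases the component count from 1 to 2, so H is a cut vertex.
By contrast removing I leaves 1 component; it is not a cut vertex. No other vertex is a cut vertex either.

H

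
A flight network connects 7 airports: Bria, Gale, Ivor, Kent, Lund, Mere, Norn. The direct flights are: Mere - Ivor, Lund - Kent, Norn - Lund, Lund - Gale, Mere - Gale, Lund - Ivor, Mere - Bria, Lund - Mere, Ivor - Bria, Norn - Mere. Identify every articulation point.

Lund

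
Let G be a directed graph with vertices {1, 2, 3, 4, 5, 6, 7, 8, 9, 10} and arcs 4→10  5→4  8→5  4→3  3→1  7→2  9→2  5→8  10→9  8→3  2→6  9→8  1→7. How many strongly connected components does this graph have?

6

{4, 5, 8, 9, 10} are all mutually reachable — one SCC of size 5.
{7} is an SCC by itself.
{6} is an SCC by itself.
{2} is an SCC by itself.
{3} is an SCC by itself.
(and 1 more singleton SCC)
That gives 6 strongly connected components.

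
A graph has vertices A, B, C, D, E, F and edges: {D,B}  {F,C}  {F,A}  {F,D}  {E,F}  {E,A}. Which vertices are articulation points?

D, F

Removing D increases the component count from 1 to 2, so D is a cut vertex.
Removing F increases the component count from 1 to 3, so F is a cut vertex.
By contrast removing A leaves 1 component; it is not a cut vertex. No other vertex is a cut vertex either.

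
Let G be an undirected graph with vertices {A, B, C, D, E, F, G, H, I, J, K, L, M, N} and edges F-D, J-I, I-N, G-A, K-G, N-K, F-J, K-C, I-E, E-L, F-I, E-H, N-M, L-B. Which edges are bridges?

The edges on the cycle F-J-I-F are not bridges since each lies on that cycle.
But removing N-K disconnects N from K; removing L-E disconnects L from E; removing I-N disconnects I from N; removing M-N disconnects M from N — these are bridges.
In total 11 edges are bridges.

A-G, B-L, C-K, D-F, E-H, E-I, E-L, G-K, I-N, K-N, M-N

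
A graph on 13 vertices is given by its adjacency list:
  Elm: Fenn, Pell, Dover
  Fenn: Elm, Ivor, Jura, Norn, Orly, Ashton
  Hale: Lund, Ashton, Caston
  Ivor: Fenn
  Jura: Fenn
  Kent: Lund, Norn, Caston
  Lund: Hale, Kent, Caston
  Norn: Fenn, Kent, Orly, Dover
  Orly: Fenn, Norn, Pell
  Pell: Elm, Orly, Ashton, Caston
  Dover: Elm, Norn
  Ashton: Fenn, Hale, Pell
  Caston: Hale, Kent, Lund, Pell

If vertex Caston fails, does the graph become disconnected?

Deleting Caston leaves 1 component (was 1) (its neighbors Hale, Kent, Lund, Pell remain connected to each other), so Caston is not a cut vertex.

No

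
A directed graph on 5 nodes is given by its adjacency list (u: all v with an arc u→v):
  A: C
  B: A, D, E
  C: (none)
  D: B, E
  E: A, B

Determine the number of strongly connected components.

{B, D, E} are all mutually reachable — one SCC of size 3.
{C} is an SCC by itself.
{A} is an SCC by itself.
That gives 3 strongly connected components.

3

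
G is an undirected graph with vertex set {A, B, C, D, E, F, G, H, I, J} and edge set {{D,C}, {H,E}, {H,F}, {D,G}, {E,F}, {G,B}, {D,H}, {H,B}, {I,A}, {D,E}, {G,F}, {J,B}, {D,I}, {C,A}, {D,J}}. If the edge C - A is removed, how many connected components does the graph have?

1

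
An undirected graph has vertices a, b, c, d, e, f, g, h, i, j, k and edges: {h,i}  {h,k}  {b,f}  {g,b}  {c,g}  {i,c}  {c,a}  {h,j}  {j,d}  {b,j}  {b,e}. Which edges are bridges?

a-c, b-e, b-f, d-j, h-k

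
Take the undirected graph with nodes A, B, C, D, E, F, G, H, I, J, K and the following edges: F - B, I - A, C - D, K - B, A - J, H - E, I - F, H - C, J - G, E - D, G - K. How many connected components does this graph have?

2

Starting from C we can reach C, D, E, H. That is one component of size 4.
Starting from A we can reach A, B, F, G, I, J, K. That is one component of size 7.
Total: 2 components.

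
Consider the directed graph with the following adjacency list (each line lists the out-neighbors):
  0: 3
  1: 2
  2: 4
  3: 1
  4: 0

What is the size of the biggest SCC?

5

{0, 1, 2, 3, 4} are all mutually reachable — one SCC of size 5.
The largest has 5 vertices.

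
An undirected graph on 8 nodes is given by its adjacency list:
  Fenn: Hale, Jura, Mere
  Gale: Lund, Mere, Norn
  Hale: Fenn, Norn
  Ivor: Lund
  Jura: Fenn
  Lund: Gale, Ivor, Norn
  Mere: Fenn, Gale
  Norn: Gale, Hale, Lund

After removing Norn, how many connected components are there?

1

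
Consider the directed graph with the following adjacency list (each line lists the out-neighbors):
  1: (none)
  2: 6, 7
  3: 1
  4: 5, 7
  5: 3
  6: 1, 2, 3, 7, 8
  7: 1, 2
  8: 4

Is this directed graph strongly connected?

There is no directed path from 5 to 6, so the graph is not strongly connected.

No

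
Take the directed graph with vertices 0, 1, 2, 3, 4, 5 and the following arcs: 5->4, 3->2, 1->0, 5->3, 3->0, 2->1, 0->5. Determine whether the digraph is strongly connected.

No

There is no directed path from 4 to 3, so the graph is not strongly connected.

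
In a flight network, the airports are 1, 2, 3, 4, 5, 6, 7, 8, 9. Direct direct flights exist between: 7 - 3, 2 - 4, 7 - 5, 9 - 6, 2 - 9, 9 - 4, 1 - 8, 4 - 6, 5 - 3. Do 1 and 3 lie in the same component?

The component containing 1 is {1, 8}, and 3 is not in it.

No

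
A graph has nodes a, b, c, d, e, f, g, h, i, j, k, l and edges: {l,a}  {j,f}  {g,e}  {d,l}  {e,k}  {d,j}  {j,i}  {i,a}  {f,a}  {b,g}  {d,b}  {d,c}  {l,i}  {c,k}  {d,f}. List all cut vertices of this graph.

Removing d increases the component count from 2 to 3, so d is a cut vertex.
By contrast removing l leaves 2 components; it is not a cut vertex. No other vertex is a cut vertex either.

d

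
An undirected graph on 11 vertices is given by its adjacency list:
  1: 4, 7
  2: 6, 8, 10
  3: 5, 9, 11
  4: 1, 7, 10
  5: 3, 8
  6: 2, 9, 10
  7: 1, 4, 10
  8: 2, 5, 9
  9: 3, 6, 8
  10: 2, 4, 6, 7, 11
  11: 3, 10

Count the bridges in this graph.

0

The edges on the cycle 3-5-8-9-3 are not bridges since each lies on that cycle.
Every edge lies on some cycle, so there are no bridges.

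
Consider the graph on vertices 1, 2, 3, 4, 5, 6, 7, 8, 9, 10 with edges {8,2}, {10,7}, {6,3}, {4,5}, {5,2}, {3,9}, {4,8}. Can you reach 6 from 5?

No

The component containing 5 is {2, 4, 5, 8}, and 6 is not in it.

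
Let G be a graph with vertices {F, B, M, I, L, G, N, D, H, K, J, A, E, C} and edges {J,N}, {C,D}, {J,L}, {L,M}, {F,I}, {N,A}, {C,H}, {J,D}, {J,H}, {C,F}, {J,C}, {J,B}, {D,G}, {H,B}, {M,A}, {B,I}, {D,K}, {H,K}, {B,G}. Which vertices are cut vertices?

Removing J increases the component count from 2 to 3, so J is a cut vertex.
By contrast removing F leaves 2 components; it is not a cut vertex. No other vertex is a cut vertex either.

J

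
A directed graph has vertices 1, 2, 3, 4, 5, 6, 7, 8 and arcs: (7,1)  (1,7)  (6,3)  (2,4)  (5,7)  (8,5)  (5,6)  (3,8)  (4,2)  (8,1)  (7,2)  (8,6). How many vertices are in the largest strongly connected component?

{3, 5, 6, 8} are all mutually reachable — one SCC of size 4.
{1, 7} are all mutually reachable — one SCC of size 2.
{2, 4} are all mutually reachable — one SCC of size 2.
The largest has 4 vertices.

4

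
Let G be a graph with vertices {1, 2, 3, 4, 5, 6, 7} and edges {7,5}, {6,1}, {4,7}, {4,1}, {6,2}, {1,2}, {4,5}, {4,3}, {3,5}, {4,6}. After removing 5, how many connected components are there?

With 5 gone, the remaining components are: {1, 2, 3, 4, 6, 7}.
That is 1 component.

1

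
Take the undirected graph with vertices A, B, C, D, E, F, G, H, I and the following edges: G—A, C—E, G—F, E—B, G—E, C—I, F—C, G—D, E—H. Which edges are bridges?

A-G, B-E, C-I, D-G, E-H

The edges on the cycle G-F-C-E-G are not bridges since each lies on that cycle.
But removing G—D disconnects G from D; removing G—A disconnects G from A; removing B—E disconnects B from E; removing E—H disconnects E from H — these are bridges.
In total 5 edges are bridges.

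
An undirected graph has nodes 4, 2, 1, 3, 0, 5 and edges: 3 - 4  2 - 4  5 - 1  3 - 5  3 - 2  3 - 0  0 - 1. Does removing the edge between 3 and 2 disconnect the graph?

No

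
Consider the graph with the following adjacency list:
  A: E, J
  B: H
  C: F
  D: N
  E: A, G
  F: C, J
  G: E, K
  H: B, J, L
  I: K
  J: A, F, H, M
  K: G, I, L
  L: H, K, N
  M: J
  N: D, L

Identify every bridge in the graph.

The edges on the cycle L-H-J-A-E-G-K-L are not bridges since each lies on that cycle.
But removing I-K disconnects I from K; removing N-D disconnects N from D; removing H-B disconnects H from B; removing C-F disconnects C from F — these are bridges.
In total 7 edges are bridges.

B-H, C-F, D-N, F-J, I-K, J-M, L-N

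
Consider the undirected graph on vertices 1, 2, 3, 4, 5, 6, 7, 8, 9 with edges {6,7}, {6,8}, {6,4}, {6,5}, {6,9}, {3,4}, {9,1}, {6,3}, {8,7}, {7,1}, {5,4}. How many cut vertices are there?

1

Removing 6 increases the component count from 2 to 3, so 6 is a cut vertex.
By contrast removing 3 leaves 2 components; it is not a cut vertex. No other vertex is a cut vertex either.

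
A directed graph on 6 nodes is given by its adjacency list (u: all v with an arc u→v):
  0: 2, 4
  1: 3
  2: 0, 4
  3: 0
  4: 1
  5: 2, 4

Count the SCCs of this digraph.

2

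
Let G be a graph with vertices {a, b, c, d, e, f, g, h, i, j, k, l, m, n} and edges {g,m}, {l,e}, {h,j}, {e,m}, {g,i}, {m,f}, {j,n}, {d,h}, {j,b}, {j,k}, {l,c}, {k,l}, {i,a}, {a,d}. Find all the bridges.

b-j, c-l, f-m, j-n

The edges on the cycle g-i-a-d-h-j-k-l-e-m-g are not bridges since each lies on that cycle.
But removing c—l disconnects c from l; removing b—j disconnects b from j; removing n—j disconnects n from j; removing m—f disconnects m from f — these are bridges.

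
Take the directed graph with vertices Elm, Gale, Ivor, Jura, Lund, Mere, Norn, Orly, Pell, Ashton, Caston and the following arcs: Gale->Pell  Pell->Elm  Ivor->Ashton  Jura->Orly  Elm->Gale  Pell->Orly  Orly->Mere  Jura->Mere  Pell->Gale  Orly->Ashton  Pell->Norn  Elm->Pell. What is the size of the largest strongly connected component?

3

{Elm, Gale, Pell} are all mutually reachable — one SCC of size 3.
{Lund} is an SCC by itself.
{Orly} is an SCC by itself.
{Mere} is an SCC by itself.
{Norn} is an SCC by itself.
(and 4 more singleton SCCs)
The largest has 3 vertices.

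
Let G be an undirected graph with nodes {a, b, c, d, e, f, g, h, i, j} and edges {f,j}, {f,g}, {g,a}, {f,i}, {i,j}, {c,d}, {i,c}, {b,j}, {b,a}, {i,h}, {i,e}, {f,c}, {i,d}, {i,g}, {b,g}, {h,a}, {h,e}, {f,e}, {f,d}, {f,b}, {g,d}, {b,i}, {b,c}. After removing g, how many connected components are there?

With g gone, the remaining components are: {a, b, c, d, e, f, h, i, j}.
That is 1 component.

1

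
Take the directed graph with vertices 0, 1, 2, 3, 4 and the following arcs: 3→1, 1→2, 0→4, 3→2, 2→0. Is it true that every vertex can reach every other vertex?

There is no directed path from 1 to 3, so the graph is not strongly connected.

No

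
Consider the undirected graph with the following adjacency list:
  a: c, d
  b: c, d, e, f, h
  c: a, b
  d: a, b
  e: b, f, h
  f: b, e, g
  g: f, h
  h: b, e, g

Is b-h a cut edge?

After removing b-h, the path b-e-h still connects them, so the edge is not a bridge.

No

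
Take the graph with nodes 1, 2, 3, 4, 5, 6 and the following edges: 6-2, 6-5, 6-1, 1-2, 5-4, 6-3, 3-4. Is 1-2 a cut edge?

No

After removing 1-2, the path 1-6-2 still connects them, so the edge is not a bridge.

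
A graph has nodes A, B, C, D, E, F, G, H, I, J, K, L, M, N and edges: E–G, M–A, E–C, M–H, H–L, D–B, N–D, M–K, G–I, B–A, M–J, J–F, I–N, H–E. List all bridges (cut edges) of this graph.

The edges on the cycle M-H-E-G-I-N-D-B-A-M are not bridges since each lies on that cycle.
But removing M–K disconnects M from K; removing E–C disconnects E from C; removing J–F disconnects J from F; removing H–L disconnects H from L — these are bridges.
In total 5 edges are bridges.

C-E, F-J, H-L, J-M, K-M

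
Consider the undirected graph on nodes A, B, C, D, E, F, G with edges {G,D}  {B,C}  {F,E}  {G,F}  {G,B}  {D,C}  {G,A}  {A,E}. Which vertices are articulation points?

G

Removing G increases the component count from 1 to 2, so G is a cut vertex.
By contrast removing B leaves 1 component; it is not a cut vertex. No other vertex is a cut vertex either.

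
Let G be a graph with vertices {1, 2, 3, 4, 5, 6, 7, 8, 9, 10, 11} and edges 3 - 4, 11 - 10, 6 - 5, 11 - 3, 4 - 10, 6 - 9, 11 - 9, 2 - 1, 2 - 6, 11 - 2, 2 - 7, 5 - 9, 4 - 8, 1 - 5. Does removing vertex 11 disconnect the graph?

Deleting 11 raises the number of components from 1 to 2, so 11 is a cut vertex.

Yes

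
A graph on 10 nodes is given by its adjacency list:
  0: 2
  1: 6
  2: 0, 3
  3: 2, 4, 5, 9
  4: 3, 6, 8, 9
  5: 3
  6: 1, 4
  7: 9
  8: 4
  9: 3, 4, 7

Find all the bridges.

0-2, 1-6, 2-3, 3-5, 4-6, 4-8, 7-9

The edges on the cycle 9-4-3-9 are not bridges since each lies on that cycle.
But removing 3-2 disconnects 3 from 2; removing 9-7 disconnects 9 from 7; removing 1-6 disconnects 1 from 6; removing 4-8 disconnects 4 from 8 — these are bridges.
In total 7 edges are bridges.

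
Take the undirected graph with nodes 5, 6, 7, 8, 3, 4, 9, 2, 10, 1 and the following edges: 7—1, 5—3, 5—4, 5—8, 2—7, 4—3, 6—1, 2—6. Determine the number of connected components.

4

10 is isolated — a component by itself.
9 is isolated — a component by itself.
Starting from 3 we can reach 3, 4, 5, 8. That is one component of size 4.
Starting from 1 we can reach 1, 2, 6, 7. That is one component of size 4.
Total: 4 components.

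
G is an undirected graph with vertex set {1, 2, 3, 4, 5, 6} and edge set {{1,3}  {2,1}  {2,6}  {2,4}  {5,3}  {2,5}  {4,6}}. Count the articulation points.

1

Removing 2 increases the component count from 1 to 2, so 2 is a cut vertex.
By contrast removing 5 leaves 1 component; it is not a cut vertex. No other vertex is a cut vertex either.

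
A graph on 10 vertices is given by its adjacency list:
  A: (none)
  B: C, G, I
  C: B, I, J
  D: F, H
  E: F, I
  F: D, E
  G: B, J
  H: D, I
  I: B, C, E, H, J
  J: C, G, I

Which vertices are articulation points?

I

Removing I increases the component count from 2 to 3, so I is a cut vertex.
By contrast removing G leaves 2 components; it is not a cut vertex. No other vertex is a cut vertex either.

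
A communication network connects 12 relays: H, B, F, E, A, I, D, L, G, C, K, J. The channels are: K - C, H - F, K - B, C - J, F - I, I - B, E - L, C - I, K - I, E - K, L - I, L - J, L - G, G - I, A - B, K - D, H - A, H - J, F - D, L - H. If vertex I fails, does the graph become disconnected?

Deleting I leaves 1 component (was 1) (its neighbors B, C, F, G, K, L remain connected to each other), so I is not a cut vertex.

No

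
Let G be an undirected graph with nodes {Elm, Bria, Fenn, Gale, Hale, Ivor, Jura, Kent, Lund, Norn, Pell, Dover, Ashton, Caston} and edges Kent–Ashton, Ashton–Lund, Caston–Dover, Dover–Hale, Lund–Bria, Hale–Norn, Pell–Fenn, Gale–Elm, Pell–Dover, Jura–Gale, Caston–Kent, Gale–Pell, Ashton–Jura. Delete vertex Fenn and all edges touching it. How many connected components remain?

With Fenn gone, the remaining components are: {Ivor}; {Elm, Bria, Gale, Hale, Jura, Kent, Lund, Norn, Pell, Dover, Ashton, Caston}.
That is 2 components.

2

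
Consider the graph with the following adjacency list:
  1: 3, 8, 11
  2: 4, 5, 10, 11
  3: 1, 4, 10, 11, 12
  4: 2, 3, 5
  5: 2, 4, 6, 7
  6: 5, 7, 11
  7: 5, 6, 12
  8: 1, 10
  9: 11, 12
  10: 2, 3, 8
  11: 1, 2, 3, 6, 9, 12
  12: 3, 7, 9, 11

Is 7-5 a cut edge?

No

After removing 7-5, the path 7-6-5 still connects them, so the edge is not a bridge.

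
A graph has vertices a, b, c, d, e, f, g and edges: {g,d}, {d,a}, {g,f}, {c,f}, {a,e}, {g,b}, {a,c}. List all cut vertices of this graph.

a, g

Removing a increases the component count from 1 to 2, so a is a cut vertex.
Removing g increases the component count from 1 to 2, so g is a cut vertex.
By contrast removing e leaves 1 component; it is not a cut vertex. No other vertex is a cut vertex either.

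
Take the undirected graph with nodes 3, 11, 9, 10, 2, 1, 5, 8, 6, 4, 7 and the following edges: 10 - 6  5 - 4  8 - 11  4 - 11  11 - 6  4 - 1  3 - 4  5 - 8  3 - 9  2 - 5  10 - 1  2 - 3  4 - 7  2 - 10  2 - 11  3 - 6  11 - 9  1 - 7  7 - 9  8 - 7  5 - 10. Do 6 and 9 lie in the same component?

Yes

From 6 we can reach 1, 2, 3, 4, 5, 6, 7, 8, 9, 10, 11, which includes 9.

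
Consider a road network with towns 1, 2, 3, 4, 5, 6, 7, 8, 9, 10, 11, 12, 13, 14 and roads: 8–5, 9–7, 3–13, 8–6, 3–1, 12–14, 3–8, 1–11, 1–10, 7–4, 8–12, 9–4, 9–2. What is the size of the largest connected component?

10

Starting from 2 we can reach 2, 4, 7, 9. That is one component of size 4.
Starting from 1 we can reach 1, 3, 5, 6, 8, 10, 11, 12, 13, 14. That is one component of size 10.
The largest has 10 vertices.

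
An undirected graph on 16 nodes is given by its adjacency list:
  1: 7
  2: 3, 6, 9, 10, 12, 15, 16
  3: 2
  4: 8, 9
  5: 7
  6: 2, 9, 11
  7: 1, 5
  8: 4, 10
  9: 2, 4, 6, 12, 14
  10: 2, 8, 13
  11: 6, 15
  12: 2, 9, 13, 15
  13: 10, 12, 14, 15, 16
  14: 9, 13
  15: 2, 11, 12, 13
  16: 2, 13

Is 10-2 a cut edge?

After removing 10-2, the path 10-13-15-2 still connects them, so the edge is not a bridge.

No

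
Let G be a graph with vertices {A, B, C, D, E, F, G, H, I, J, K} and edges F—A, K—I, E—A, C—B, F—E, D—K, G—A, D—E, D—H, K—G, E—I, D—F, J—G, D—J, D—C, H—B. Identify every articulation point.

Removing D increases the component count from 1 to 2, so D is a cut vertex.
By contrast removing E leaves 1 component; it is not a cut vertex. No other vertex is a cut vertex either.

D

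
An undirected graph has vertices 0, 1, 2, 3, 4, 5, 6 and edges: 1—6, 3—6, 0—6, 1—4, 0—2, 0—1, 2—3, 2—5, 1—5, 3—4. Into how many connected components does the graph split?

Starting from 0 we can reach 0, 1, 2, 3, 4, 5, 6. That is one component of size 7.
Total: 1 component.

1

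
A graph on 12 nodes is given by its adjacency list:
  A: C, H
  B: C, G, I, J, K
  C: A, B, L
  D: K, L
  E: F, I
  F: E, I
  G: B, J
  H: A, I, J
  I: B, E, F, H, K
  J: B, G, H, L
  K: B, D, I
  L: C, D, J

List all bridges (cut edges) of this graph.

none

The edges on the cycle I-F-E-I are not bridges since each lies on that cycle.
Every edge lies on some cycle, so there are no bridges.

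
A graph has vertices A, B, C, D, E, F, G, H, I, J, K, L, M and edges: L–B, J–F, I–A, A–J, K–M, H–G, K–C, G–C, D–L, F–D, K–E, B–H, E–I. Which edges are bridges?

The edges on the cycle K-E-I-A-J-F-D-L-B-H-G-C-K are not bridges since each lies on that cycle.
But removing K–M disconnects K from M — this is a bridge.

K-M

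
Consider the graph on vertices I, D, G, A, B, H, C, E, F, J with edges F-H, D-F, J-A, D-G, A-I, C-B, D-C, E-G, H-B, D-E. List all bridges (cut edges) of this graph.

The edges on the cycle D-E-G-D are not bridges since each lies on that cycle.
But removing A-I disconnects A from I; removing A-J disconnects A from J — these are bridges.

A-I, A-J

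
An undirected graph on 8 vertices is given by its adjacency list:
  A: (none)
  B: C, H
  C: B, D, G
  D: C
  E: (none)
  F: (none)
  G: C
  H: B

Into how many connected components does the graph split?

E is isolated — a component by itself.
A is isolated — a component by itself.
F is isolated — a component by itself.
Starting from B we can reach B, C, D, G, H. That is one component of size 5.
Total: 4 components.

4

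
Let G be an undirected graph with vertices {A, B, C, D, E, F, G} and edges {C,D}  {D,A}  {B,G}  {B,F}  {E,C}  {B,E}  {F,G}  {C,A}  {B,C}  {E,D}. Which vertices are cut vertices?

B

Removing B increases the component count from 1 to 2, so B is a cut vertex.
By contrast removing E leaves 1 component; it is not a cut vertex. No other vertex is a cut vertex either.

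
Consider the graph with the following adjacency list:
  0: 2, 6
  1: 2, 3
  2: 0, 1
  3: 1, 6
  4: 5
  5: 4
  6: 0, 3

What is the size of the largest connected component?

Starting from 4 we can reach 4, 5. That is one component of size 2.
Starting from 0 we can reach 0, 1, 2, 3, 6. That is one component of size 5.
The largest has 5 vertices.

5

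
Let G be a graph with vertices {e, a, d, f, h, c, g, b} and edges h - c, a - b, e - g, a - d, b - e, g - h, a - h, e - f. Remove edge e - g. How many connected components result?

1

e and g are still connected via e-b-a-h-g, so the component count stays at 1.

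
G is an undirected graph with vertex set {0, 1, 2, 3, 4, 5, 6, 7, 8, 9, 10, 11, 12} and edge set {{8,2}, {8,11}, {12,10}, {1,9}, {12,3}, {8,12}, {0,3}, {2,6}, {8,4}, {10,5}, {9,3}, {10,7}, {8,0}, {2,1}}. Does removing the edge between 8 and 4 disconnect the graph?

Removing 8—4 leaves no path between 8 and 4: the component count goes from 1 to 2. So it is a bridge.

Yes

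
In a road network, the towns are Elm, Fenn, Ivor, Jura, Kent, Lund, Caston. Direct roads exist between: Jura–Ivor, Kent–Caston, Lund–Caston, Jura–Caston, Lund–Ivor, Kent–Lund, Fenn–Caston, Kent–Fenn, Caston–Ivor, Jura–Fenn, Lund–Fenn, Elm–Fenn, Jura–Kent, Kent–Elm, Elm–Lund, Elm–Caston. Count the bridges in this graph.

The edges on the cycle Jura-Kent-Elm-Lund-Ivor-Caston-Jura are not bridges since each lies on that cycle.
Every edge lies on some cycle, so there are no bridges.

0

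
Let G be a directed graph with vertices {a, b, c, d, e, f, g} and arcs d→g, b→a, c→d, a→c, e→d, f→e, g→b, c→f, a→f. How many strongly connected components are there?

1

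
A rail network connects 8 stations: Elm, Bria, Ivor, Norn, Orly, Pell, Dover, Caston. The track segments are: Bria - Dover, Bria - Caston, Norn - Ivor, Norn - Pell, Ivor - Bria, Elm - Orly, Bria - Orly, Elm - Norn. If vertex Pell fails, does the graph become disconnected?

Deleting Pell leaves 1 component (was 1), so Pell is not a cut vertex.

No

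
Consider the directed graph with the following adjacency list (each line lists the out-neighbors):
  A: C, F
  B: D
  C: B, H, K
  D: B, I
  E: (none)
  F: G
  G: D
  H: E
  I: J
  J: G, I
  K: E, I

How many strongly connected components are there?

{B, D, G, I, J} are all mutually reachable — one SCC of size 5.
{C} is an SCC by itself.
{F} is an SCC by itself.
{K} is an SCC by itself.
{A} is an SCC by itself.
(and 2 more singleton SCCs)
That gives 7 strongly connected components.

7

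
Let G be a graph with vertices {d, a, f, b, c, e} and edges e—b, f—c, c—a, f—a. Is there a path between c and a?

Yes

From c we can reach a, c, f, which includes a.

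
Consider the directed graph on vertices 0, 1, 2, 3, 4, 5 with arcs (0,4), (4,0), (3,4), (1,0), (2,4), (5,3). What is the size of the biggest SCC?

{0, 4} are all mutually reachable — one SCC of size 2.
{5} is an SCC by itself.
{2} is an SCC by itself.
{1} is an SCC by itself.
{3} is an SCC by itself.
The largest has 2 vertices.

2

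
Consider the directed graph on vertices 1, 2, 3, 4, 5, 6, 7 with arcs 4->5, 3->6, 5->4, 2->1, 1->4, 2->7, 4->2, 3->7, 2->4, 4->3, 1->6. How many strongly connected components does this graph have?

{1, 2, 4, 5} are all mutually reachable — one SCC of size 4.
{6} is an SCC by itself.
{7} is an SCC by itself.
{3} is an SCC by itself.
That gives 4 strongly connected components.

4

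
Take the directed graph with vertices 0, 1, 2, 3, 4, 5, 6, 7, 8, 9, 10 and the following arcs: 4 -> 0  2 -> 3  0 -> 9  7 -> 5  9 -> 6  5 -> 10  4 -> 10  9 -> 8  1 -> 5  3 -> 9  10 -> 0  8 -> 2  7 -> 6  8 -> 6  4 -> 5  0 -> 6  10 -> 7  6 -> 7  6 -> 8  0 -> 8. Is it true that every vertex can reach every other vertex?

No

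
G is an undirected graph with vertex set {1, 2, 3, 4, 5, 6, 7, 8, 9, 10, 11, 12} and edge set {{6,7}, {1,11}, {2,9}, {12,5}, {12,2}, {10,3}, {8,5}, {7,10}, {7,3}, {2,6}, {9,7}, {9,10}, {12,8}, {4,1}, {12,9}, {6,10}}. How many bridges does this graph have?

The edges on the cycle 12-8-5-12 are not bridges since each lies on that cycle.
But removing 1–11 disconnects 1 from 11; removing 4–1 disconnects 4 from 1 — these are bridges.
That makes 2 bridges.

2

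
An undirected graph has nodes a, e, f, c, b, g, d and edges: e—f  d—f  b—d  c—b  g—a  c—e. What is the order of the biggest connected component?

Starting from a we can reach a, g. That is one component of size 2.
Starting from b we can reach b, c, d, e, f. That is one component of size 5.
The largest has 5 vertices.

5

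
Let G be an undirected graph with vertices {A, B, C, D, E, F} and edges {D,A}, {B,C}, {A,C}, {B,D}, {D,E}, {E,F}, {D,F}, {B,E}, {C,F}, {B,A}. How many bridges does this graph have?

0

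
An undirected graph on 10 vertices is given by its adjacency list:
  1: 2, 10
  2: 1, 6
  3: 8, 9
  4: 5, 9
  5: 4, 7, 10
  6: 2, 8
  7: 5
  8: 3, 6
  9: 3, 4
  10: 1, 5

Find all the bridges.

The edges on the cycle 1-2-6-8-3-9-4-5-10-1 are not bridges since each lies on that cycle.
But removing 7-5 disconnects 7 from 5 — this is a bridge.

5-7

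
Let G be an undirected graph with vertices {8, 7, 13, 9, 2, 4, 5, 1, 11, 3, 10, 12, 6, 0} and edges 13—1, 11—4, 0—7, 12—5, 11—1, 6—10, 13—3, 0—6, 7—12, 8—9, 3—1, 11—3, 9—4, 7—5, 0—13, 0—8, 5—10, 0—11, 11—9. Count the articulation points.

Removing 0 increases the component count from 2 to 3, so 0 is a cut vertex.
By contrast removing 3 leaves 2 components; it is not a cut vertex. No other vertex is a cut vertex either.

1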